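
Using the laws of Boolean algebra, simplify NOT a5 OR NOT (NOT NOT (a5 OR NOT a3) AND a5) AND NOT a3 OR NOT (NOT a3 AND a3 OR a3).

NOT a5 OR NOT a3

NOT a5 OR NOT (NOT NOT (a5 OR NOT a3) AND a5) AND NOT a3 OR NOT (NOT a3 AND a3 OR a3)
= NOT a5 OR NOT ((a5 OR NOT a3) AND a5) AND NOT a3 OR NOT (NOT a3 AND a3 OR a3)
= NOT a5 OR NOT a5 AND NOT a3 OR NOT (NOT a3 AND a3 OR a3)
= NOT a5 OR NOT a5 AND NOT a3 OR NOT a3
= NOT a5 OR NOT a3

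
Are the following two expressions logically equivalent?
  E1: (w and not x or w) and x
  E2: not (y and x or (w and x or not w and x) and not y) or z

E1: (w and not x or w) and x
    = w and x   (absorption)
E2: not (y and x or (w and x or not w and x) and not y) or z
    = not (y and x or x and not y) or z   (distribution)
    = not x or z   (distribution)
These differ: at w=0, x=0, y=1, z=1, E1 = 0 but E2 = 1.

No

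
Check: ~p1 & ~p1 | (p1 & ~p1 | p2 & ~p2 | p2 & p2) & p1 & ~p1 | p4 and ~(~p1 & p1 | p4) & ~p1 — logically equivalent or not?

E1: ~p1 & ~p1 | (p1 & ~p1 | p2 & ~p2 | p2 & p2) & p1 & ~p1 | p4
    = ~p1 & ~p1 | (p1 & ~p1 | p2) & p1 & ~p1 | p4   [distribution]
    = ~p1 & ~p1 | p1 & ~p1 | p4   [absorption]
    = ~p1 | p4   [distribution]
E2: ~(~p1 & p1 | p4) & ~p1
    = ~p4 & ~p1   [complement / identity]
These differ: at p1=0, p2=1, p4=1, E1 = 1 but E2 = 0.

No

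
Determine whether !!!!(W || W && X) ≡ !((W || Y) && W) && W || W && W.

Yes

E1: !!!!(W || W && X)
    = !!!!W   — absorption
    = !!W   — double negation
    = W   — double negation
E2: !((W || Y) && W) && W || W && W
    = !W && W || W && W   — absorption
    = W   — distribution
Both reduce to W, so they are equivalent.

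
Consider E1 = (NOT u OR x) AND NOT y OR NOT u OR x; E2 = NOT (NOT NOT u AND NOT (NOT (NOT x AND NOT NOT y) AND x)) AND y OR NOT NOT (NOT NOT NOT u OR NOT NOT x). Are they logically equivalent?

Yes

E1: (NOT u OR x) AND NOT y OR NOT u OR x
    = NOT u OR x   (absorption)
E2: NOT (NOT NOT u AND NOT (NOT (NOT x AND NOT NOT y) AND x)) AND y OR NOT NOT (NOT NOT NOT u OR NOT NOT x)
    = NOT (NOT NOT u AND NOT ((x OR NOT y) AND x)) AND y OR NOT NOT (NOT NOT NOT u OR NOT NOT x)   (De Morgan)
    = NOT (NOT NOT u AND NOT ((x OR NOT y) AND x)) AND y OR NOT (NOT NOT u AND NOT x)   (De Morgan)
    = NOT (NOT NOT u AND NOT x) AND y OR NOT (NOT NOT u AND NOT x)   (absorption)
    = NOT (NOT NOT u AND NOT x)   (absorption)
    = NOT u OR x   (De Morgan)
Both reduce to NOT u OR x, so they are equivalent.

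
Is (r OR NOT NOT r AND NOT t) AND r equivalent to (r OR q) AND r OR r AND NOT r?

E1: (r OR NOT NOT r AND NOT t) AND r
    = (r OR r AND NOT t) AND r
    = r AND r
    = r
E2: (r OR q) AND r OR r AND NOT r
    = r OR r AND NOT r
    = r
Both reduce to r, so they are equivalent.

Yes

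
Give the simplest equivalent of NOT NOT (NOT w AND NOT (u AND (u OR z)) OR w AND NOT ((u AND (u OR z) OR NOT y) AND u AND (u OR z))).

NOT NOT (NOT w AND NOT (u AND (u OR z)) OR w AND NOT ((u AND (u OR z) OR NOT y) AND u AND (u OR z)))
= NOT NOT (NOT w AND NOT (u AND (u OR z)) OR w AND NOT (u AND (u OR z)))   — absorption
= NOT NOT NOT (u AND (u OR z))   — distribution
= NOT (u AND (u OR z))   — double negation
= NOT u   — absorption

NOT u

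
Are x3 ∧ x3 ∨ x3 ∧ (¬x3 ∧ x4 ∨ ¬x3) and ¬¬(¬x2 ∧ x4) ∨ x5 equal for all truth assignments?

E1: x3 ∧ x3 ∨ x3 ∧ (¬x3 ∧ x4 ∨ ¬x3)
    = x3 ∧ x3 ∨ x3 ∧ ¬x3   (absorption)
    = x3   (distribution)
E2: ¬¬(¬x2 ∧ x4) ∨ x5
    = ¬x2 ∧ x4 ∨ x5   (double negation)
These differ: at x2=0, x3=0, x4=0, x5=1, E1 = 0 but E2 = 1.

No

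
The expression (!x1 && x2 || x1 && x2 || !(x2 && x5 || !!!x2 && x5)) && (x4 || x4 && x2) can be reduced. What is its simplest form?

(x2 || !x5) && x4

(!x1 && x2 || x1 && x2 || !(x2 && x5 || !!!x2 && x5)) && (x4 || x4 && x2)
= (x2 || !(x2 && x5 || !!!x2 && x5)) && (x4 || x4 && x2)   [distribution]
= (x2 || !(x2 && x5 || !x2 && x5)) && (x4 || x4 && x2)   [double negation]
= (x2 || !(x2 && x5 || !x2 && x5)) && x4   [absorption]
= (x2 || !x5) && x4   [distribution]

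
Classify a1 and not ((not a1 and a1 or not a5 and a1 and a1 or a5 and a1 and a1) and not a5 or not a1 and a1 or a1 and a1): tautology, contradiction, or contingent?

contradiction

a1 and not ((not a1 and a1 or not a5 and a1 and a1 or a5 and a1 and a1) and not a5 or not a1 and a1 or a1 and a1)
= a1 and not ((not a1 and a1 or a1 and a1) and not a5 or not a1 and a1 or a1 and a1)
= a1 and not (not a1 and a1 or a1 and a1)
= a1 and not a1
= False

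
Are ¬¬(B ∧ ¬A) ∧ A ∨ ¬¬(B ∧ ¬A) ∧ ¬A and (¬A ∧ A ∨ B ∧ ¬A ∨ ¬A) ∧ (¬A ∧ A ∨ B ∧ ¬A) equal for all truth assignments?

E1: ¬¬(B ∧ ¬A) ∧ A ∨ ¬¬(B ∧ ¬A) ∧ ¬A
    = ¬¬(B ∧ ¬A)   — distribution
    = B ∧ ¬A   — double negation
E2: (¬A ∧ A ∨ B ∧ ¬A ∨ ¬A) ∧ (¬A ∧ A ∨ B ∧ ¬A)
    = ¬A ∧ A ∨ (B ∧ ¬A ∨ ¬A) ∧ B ∧ ¬A   — distribution
    = ¬A ∧ A ∨ B ∧ ¬A   — absorption
    = B ∧ ¬A   — complement / identity
Both reduce to B ∧ ¬A, so they are equivalent.

Yes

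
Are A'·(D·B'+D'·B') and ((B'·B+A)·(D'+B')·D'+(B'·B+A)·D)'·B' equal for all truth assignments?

Yes

E1: A'·(D·B'+D'·B')
    = A'·B'   — distribution
E2: ((B'·B+A)·(D'+B')·D'+(B'·B+A)·D)'·B'
    = ((B'·B+A)·D'+(B'·B+A)·D)'·B'   — absorption
    = (B'·B+A)'·B'   — distribution
    = A'·B'   — complement / identity
Both reduce to A'·B', so they are equivalent.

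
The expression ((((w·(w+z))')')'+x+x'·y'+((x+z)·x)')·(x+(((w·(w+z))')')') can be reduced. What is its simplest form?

w'+x

((((w·(w+z))')')'+x+x'·y'+((x+z)·x)')·(x+(((w·(w+z))')')')
= (((w·(w+z))')')'+(x+x'·y'+((x+z)·x)')·x   [distribution]
= (w·(w+z))'+(x+x'·y'+((x+z)·x)')·x   [double negation]
= (w·(w+z))'+(x+x'·y'+x')·x   [absorption]
= w'+(x+x'·y'+x')·x   [absorption]
= w'+(x+x')·x   [absorption]
= w'+x   [complement / identity]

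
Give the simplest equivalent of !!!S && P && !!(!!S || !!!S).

!!!S && P && !!(!!S || !!!S)
= !!!S && P && !(!S && !!S)   — De Morgan
= !!!S && P && (S || !S)   — De Morgan
= !S && P && (S || !S)   — double negation
= !S && P   — complement / identity

!S && P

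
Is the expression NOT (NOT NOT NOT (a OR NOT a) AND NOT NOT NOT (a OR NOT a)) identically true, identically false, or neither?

identically true

NOT (NOT NOT NOT (a OR NOT a) AND NOT NOT NOT (a OR NOT a))
= NOT NOT (a OR NOT a) OR NOT NOT (a OR NOT a)
= NOT NOT (a OR NOT a)
= a OR NOT a
= TRUE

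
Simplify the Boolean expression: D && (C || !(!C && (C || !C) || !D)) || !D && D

D && (C || !(!C && (C || !C) || !D)) || !D && D
= D && (C || !(!C && (C || !C) || !D))   (complement / identity)
= D && (C || !(!C || !D))   (complement / identity)
= D && (C || C && D)   (De Morgan)
= D && C   (absorption)

D && C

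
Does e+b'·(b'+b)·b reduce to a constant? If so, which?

e+b'·(b'+b)·b
= e+b'·b   [complement / identity]
= e   [complement / identity]
This depends on e, so it is not a constant.

no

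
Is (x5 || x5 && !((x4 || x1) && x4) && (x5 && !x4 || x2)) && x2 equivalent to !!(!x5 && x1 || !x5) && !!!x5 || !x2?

No

E1: (x5 || x5 && !((x4 || x1) && x4) && (x5 && !x4 || x2)) && x2
    = (x5 || x5 && !x4 && (x5 && !x4 || x2)) && x2   [absorption]
    = (x5 || x5 && !x4) && x2   [absorption]
    = x5 && x2   [absorption]
E2: !!(!x5 && x1 || !x5) && !!!x5 || !x2
    = !!!x5 && !!!x5 || !x2   [absorption]
    = !!!x5 || !x2   [idempotence]
    = !x5 || !x2   [double negation]
These differ: at x1=1, x2=0, x4=0, x5=0, E1 = 0 but E2 = 1.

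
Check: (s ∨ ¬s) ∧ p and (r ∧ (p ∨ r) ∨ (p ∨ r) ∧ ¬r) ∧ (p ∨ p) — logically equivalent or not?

Yes

E1: (s ∨ ¬s) ∧ p
    = p   — complement / identity
E2: (r ∧ (p ∨ r) ∨ (p ∨ r) ∧ ¬r) ∧ (p ∨ p)
    = (p ∨ r) ∧ (p ∨ p)   — distribution
    = (p ∨ r) ∧ p   — idempotence
    = p   — absorption
Both reduce to p, so they are equivalent.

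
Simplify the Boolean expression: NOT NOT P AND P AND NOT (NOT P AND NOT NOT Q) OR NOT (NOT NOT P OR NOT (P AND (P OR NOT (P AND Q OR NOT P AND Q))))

NOT NOT P AND P AND NOT (NOT P AND NOT NOT Q) OR NOT (NOT NOT P OR NOT (P AND (P OR NOT (P AND Q OR NOT P AND Q))))
= NOT NOT P AND P AND NOT (NOT P AND NOT NOT Q) OR NOT (NOT NOT P OR NOT (P AND (P OR NOT Q)))   — distribution
= NOT NOT P AND P AND NOT (NOT P AND NOT NOT Q) OR NOT P AND P AND (P OR NOT Q)   — De Morgan
= NOT NOT P AND P AND (P OR NOT Q) OR NOT P AND P AND (P OR NOT Q)   — De Morgan
= P AND P AND (P OR NOT Q) OR NOT P AND P AND (P OR NOT Q)   — double negation
= P AND (P OR NOT Q)   — distribution
= P   — absorption

P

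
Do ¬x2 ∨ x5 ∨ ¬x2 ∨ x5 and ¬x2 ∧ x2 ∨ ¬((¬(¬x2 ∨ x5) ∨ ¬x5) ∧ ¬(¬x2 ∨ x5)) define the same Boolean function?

E1: ¬x2 ∨ x5 ∨ ¬x2 ∨ x5
    = ¬x2 ∨ x5   (idempotence)
E2: ¬x2 ∧ x2 ∨ ¬((¬(¬x2 ∨ x5) ∨ ¬x5) ∧ ¬(¬x2 ∨ x5))
    = ¬((¬(¬x2 ∨ x5) ∨ ¬x5) ∧ ¬(¬x2 ∨ x5))   (complement / identity)
    = ¬¬(¬x2 ∨ x5)   (absorption)
    = ¬x2 ∨ x5   (double negation)
Both reduce to ¬x2 ∨ x5, so they are equivalent.

Yes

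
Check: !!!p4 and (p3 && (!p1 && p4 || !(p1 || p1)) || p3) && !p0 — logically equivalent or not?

E1: !!!p4
    = !p4
E2: (p3 && (!p1 && p4 || !(p1 || p1)) || p3) && !p0
    = (p3 && (!p1 && p4 || !p1) || p3) && !p0
    = (p3 && !p1 || p3) && !p0
    = p3 && !p0
These differ: at p0=1, p1=0, p3=0, p4=0, E1 = 1 but E2 = 0.

No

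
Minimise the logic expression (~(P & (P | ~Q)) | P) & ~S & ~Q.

~S & ~Q

(~(P & (P | ~Q)) | P) & ~S & ~Q
= (~P | P) & ~S & ~Q   — absorption
= ~S & ~Q   — complement / identity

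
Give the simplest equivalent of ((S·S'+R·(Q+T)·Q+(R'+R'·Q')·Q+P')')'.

((S·S'+R·(Q+T)·Q+(R'+R'·Q')·Q+P')')'
= S·S'+R·(Q+T)·Q+(R'+R'·Q')·Q+P'   (double negation)
= S·S'+R·(Q+T)·Q+R'·Q+P'   (absorption)
= R·(Q+T)·Q+R'·Q+P'   (complement / identity)
= R·Q+R'·Q+P'   (absorption)
= Q+P'   (distribution)

Q+P'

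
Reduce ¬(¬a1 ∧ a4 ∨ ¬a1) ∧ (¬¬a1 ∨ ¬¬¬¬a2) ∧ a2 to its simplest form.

¬(¬a1 ∧ a4 ∨ ¬a1) ∧ (¬¬a1 ∨ ¬¬¬¬a2) ∧ a2
= ¬¬a1 ∧ (¬¬a1 ∨ ¬¬¬¬a2) ∧ a2   [absorption]
= ¬¬a1 ∧ (¬¬a1 ∨ ¬¬a2) ∧ a2   [double negation]
= a1 ∧ (¬¬a1 ∨ ¬¬a2) ∧ a2   [double negation]
= a1 ∧ (a1 ∨ ¬¬a2) ∧ a2   [double negation]
= a1 ∧ (a1 ∨ a2) ∧ a2   [double negation]
= a1 ∧ a2   [absorption]

a1 ∧ a2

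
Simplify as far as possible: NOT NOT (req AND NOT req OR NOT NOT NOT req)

NOT NOT (req AND NOT req OR NOT NOT NOT req)
= req AND NOT req OR NOT NOT NOT req
= req AND NOT req OR NOT req
= NOT req

NOT req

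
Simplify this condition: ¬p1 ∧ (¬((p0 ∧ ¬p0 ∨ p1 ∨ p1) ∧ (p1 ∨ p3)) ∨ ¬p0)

¬p1

¬p1 ∧ (¬((p0 ∧ ¬p0 ∨ p1 ∨ p1) ∧ (p1 ∨ p3)) ∨ ¬p0)
= ¬p1 ∧ (¬((p1 ∨ p1) ∧ (p1 ∨ p3)) ∨ ¬p0)   (complement / identity)
= ¬p1 ∧ (¬(p1 ∨ p1 ∧ p3) ∨ ¬p0)   (distribution)
= ¬p1 ∧ (¬p1 ∨ ¬p0)   (absorption)
= ¬p1   (absorption)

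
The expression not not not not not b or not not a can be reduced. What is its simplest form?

not b or a

not not not not not b or not not a
= not not not b or not not a   (double negation)
= not not not b or a   (double negation)
= not b or a   (double negation)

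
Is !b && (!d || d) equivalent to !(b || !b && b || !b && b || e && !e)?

Yes

E1: !b && (!d || d)
    = !b   [complement / identity]
E2: !(b || !b && b || !b && b || e && !e)
    = !(b || !b && b || e && !e)   [idempotence]
    = !(b || !b && b)   [complement / identity]
    = !b   [complement / identity]
Both reduce to !b, so they are equivalent.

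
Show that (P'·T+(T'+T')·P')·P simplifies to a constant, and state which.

0

(P'·T+(T'+T')·P')·P
= (P'·T+T'·P')·P   (idempotence)
= P'·P   (distribution)
= 0   (complement)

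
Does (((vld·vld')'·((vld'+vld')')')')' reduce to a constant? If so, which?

(((vld·vld')'·((vld'+vld')')')')'
= (((vld·vld')'·(vld·vld)')')'
= (vld·vld'+vld·vld)'
= vld'
This depends on vld, so it is not a constant.

no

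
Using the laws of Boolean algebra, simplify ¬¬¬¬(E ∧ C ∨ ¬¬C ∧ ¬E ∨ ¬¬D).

¬¬¬¬(E ∧ C ∨ ¬¬C ∧ ¬E ∨ ¬¬D)
= ¬¬(E ∧ C ∨ ¬¬C ∧ ¬E ∨ ¬¬D)   — double negation
= ¬¬(E ∧ C ∨ C ∧ ¬E ∨ ¬¬D)   — double negation
= ¬¬(E ∧ C ∨ C ∧ ¬E ∨ D)   — double negation
= ¬¬(C ∨ D)   — distribution
= C ∨ D   — double negation

C ∨ D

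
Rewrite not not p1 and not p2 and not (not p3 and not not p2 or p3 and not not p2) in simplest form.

p1 and not p2

not not p1 and not p2 and not (not p3 and not not p2 or p3 and not not p2)
= not not p1 and not p2 and not not not p2   — distribution
= p1 and not p2 and not not not p2   — double negation
= p1 and not p2 and not p2   — double negation
= p1 and not p2   — idempotence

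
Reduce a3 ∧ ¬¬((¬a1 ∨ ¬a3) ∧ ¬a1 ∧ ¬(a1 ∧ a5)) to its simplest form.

a3 ∧ ¬a1

a3 ∧ ¬¬((¬a1 ∨ ¬a3) ∧ ¬a1 ∧ ¬(a1 ∧ a5))
= a3 ∧ ¬¬(¬a1 ∧ ¬(a1 ∧ a5))   [absorption]
= a3 ∧ ¬(a1 ∨ a1 ∧ a5)   [De Morgan]
= a3 ∧ ¬a1   [absorption]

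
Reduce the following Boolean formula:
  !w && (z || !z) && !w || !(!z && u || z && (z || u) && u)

!w || !u

!w && (z || !z) && !w || !(!z && u || z && (z || u) && u)
= !w && !w || !(!z && u || z && (z || u) && u)   (complement / identity)
= !w && !w || !(!z && u || z && u)   (absorption)
= !w || !(!z && u || z && u)   (idempotence)
= !w || !u   (distribution)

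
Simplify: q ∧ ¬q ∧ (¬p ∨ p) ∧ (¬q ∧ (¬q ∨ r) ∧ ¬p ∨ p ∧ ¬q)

False

q ∧ ¬q ∧ (¬p ∨ p) ∧ (¬q ∧ (¬q ∨ r) ∧ ¬p ∨ p ∧ ¬q)
= q ∧ ¬q ∧ (¬p ∨ p) ∧ (¬q ∧ ¬p ∨ p ∧ ¬q)   [absorption]
= q ∧ ¬q ∧ (¬p ∨ p) ∧ ¬q ∧ (¬p ∨ p)   [distribution]
= q ∧ ¬q ∧ (¬p ∨ p)   [idempotence]
= q ∧ ¬q   [complement / identity]
= False   [complement]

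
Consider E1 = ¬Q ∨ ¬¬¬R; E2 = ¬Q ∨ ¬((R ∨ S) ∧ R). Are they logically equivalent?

Yes

E1: ¬Q ∨ ¬¬¬R
    = ¬Q ∨ ¬R   [double negation]
E2: ¬Q ∨ ¬((R ∨ S) ∧ R)
    = ¬Q ∨ ¬R   [absorption]
Both reduce to ¬Q ∨ ¬R, so they are equivalent.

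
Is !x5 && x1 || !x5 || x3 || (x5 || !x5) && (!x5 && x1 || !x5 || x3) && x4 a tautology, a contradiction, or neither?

!x5 && x1 || !x5 || x3 || (x5 || !x5) && (!x5 && x1 || !x5 || x3) && x4
= !x5 && x1 || !x5 || x3 || (!x5 && x1 || !x5 || x3) && x4   [complement / identity]
= !x5 && x1 || !x5 || x3   [absorption]
= !x5 || x3   [absorption]
This depends on x3, x5, so it is not a constant.

neither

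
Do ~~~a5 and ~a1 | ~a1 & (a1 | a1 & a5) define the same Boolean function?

No

E1: ~~~a5
    = ~a5   (double negation)
E2: ~a1 | ~a1 & (a1 | a1 & a5)
    = ~a1 | ~a1 & a1   (absorption)
    = ~a1   (complement / identity)
These differ: at a1=0, a5=1, E1 = 0 but E2 = 1.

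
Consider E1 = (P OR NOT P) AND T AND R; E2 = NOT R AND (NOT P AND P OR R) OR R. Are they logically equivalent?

No

E1: (P OR NOT P) AND T AND R
    = T AND R   (complement / identity)
E2: NOT R AND (NOT P AND P OR R) OR R
    = NOT R AND R OR R   (complement / identity)
    = R   (complement / identity)
These differ: at P=0, R=1, T=0, E1 = 0 but E2 = 1.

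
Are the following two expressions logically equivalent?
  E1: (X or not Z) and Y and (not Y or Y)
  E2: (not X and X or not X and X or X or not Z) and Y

Yes

E1: (X or not Z) and Y and (not Y or Y)
    = (X or not Z) and Y
E2: (not X and X or not X and X or X or not Z) and Y
    = (not X and X or X or not Z) and Y
    = (X or not Z) and Y
Both reduce to (X or not Z) and Y, so they are equivalent.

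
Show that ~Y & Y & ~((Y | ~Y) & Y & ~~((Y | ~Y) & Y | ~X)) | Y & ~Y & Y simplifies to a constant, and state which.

~Y & Y & ~((Y | ~Y) & Y & ~~((Y | ~Y) & Y | ~X)) | Y & ~Y & Y
= ~Y & Y & ~((Y | ~Y) & Y & ((Y | ~Y) & Y | ~X)) | Y & ~Y & Y
= ~Y & Y & ~((Y | ~Y) & Y) | Y & ~Y & Y
= ~Y & Y & ~Y | Y & ~Y & Y
= Y & ~Y
= 0

0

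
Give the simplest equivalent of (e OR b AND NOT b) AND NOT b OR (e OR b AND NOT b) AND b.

e

(e OR b AND NOT b) AND NOT b OR (e OR b AND NOT b) AND b
= e OR b AND NOT b
= e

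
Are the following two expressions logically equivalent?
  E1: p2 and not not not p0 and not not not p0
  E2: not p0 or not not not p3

No

E1: p2 and not not not p0 and not not not p0
    = p2 and not not not p0   [idempotence]
    = p2 and not p0   [double negation]
E2: not p0 or not not not p3
    = not p0 or not p3   [double negation]
These differ: at p0=0, p2=0, p3=0, E1 = 0 but E2 = 1.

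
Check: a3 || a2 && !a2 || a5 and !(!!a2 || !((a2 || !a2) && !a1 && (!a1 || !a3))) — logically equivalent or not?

E1: a3 || a2 && !a2 || a5
    = a3 || a5   (complement / identity)
E2: !(!!a2 || !((a2 || !a2) && !a1 && (!a1 || !a3)))
    = !(!!a2 || !(!a1 && (!a1 || !a3)))   (complement / identity)
    = !(!!a2 || !!a1)   (absorption)
    = !a2 && !a1   (De Morgan)
These differ: at a1=1, a2=1, a3=1, a5=1, E1 = 1 but E2 = 0.

No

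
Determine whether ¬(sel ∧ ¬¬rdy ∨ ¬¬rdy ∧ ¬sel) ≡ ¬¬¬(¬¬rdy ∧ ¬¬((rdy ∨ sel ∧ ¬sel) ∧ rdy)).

E1: ¬(sel ∧ ¬¬rdy ∨ ¬¬rdy ∧ ¬sel)
    = ¬¬¬rdy   [distribution]
    = ¬rdy   [double negation]
E2: ¬¬¬(¬¬rdy ∧ ¬¬((rdy ∨ sel ∧ ¬sel) ∧ rdy))
    = ¬¬¬(¬¬rdy ∧ ¬¬(rdy ∧ rdy))   [complement / identity]
    = ¬¬¬(¬¬rdy ∧ ¬¬rdy)   [idempotence]
    = ¬¬¬¬¬rdy   [idempotence]
    = ¬¬¬rdy   [double negation]
    = ¬rdy   [double negation]
Both reduce to ¬rdy, so they are equivalent.

Yes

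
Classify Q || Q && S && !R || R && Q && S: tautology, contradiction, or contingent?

Q || Q && S && !R || R && Q && S
= Q || Q && S   (distribution)
= Q   (absorption)
This depends on Q, so it is not a constant.

contingent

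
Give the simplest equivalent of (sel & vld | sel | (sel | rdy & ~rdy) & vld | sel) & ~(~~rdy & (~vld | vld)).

sel & ~rdy

(sel & vld | sel | (sel | rdy & ~rdy) & vld | sel) & ~(~~rdy & (~vld | vld))
= (sel & vld | sel | sel & vld | sel) & ~(~~rdy & (~vld | vld))   (complement / identity)
= (sel & vld | sel) & ~(~~rdy & (~vld | vld))   (idempotence)
= (sel & vld | sel) & ~~~rdy   (complement / identity)
= sel & ~~~rdy   (absorption)
= sel & ~rdy   (double negation)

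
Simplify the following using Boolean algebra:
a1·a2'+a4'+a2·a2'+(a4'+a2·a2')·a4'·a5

a1·a2'+a4'

a1·a2'+a4'+a2·a2'+(a4'+a2·a2')·a4'·a5
= a1·a2'+a4'+(a4'+a2·a2')·a4'·a5
= a1·a2'+a4'+a4'·a4'·a5
= a1·a2'+a4'+a4'·a5
= a1·a2'+a4'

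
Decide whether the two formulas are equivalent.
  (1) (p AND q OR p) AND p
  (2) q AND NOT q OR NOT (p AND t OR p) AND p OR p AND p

E1: (p AND q OR p) AND p
    = p AND p   (absorption)
    = p   (idempotence)
E2: q AND NOT q OR NOT (p AND t OR p) AND p OR p AND p
    = NOT (p AND t OR p) AND p OR p AND p   (complement / identity)
    = NOT p AND p OR p AND p   (absorption)
    = p   (distribution)
Both reduce to p, so they are equivalent.

Yes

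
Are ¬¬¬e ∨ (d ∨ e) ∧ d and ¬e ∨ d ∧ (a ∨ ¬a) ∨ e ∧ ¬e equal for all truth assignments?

Yes

E1: ¬¬¬e ∨ (d ∨ e) ∧ d
    = ¬¬¬e ∨ d   [absorption]
    = ¬e ∨ d   [double negation]
E2: ¬e ∨ d ∧ (a ∨ ¬a) ∨ e ∧ ¬e
    = ¬e ∨ d ∨ e ∧ ¬e   [complement / identity]
    = ¬e ∨ d   [complement / identity]
Both reduce to ¬e ∨ d, so they are equivalent.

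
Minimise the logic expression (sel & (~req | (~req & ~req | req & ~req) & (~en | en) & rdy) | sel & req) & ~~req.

(sel & (~req | (~req & ~req | req & ~req) & (~en | en) & rdy) | sel & req) & ~~req
= (sel & (~req | (~req & ~req | req & ~req) & rdy) | sel & req) & ~~req   [complement / identity]
= (sel & (~req | ~req & rdy) | sel & req) & ~~req   [distribution]
= (sel & ~req | sel & req) & ~~req   [absorption]
= (~req | req) & sel & ~~req   [distribution]
= sel & ~~req   [complement / identity]
= sel & req   [double negation]

sel & req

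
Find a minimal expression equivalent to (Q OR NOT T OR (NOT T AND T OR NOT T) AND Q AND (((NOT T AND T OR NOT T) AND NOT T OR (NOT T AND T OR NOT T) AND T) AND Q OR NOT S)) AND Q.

(Q OR NOT T OR (NOT T AND T OR NOT T) AND Q AND (((NOT T AND T OR NOT T) AND NOT T OR (NOT T AND T OR NOT T) AND T) AND Q OR NOT S)) AND Q
= (Q OR NOT T OR (NOT T AND T OR NOT T) AND Q AND ((NOT T AND T OR NOT T) AND Q OR NOT S)) AND Q   (distribution)
= (Q OR NOT T OR (NOT T AND T OR NOT T) AND Q) AND Q   (absorption)
= (Q OR NOT T OR NOT T AND Q) AND Q   (complement / identity)
= (Q OR NOT T) AND Q   (absorption)
= Q   (absorption)

Q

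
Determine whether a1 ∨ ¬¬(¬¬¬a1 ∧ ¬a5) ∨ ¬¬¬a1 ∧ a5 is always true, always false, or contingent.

always true

a1 ∨ ¬¬(¬¬¬a1 ∧ ¬a5) ∨ ¬¬¬a1 ∧ a5
= a1 ∨ ¬¬¬a1 ∧ ¬a5 ∨ ¬¬¬a1 ∧ a5   — double negation
= a1 ∨ ¬¬¬a1   — distribution
= a1 ∨ ¬a1   — double negation
= True   — complement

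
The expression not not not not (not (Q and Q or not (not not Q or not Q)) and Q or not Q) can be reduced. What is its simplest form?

not Q

not not not not (not (Q and Q or not (not not Q or not Q)) and Q or not Q)
= not not not not (not (Q and Q or not Q and Q) and Q or not Q)   (De Morgan)
= not not not not (not Q and Q or not Q)   (distribution)
= not not (not Q and Q or not Q)   (double negation)
= not not not Q   (complement / identity)
= not Q   (double negation)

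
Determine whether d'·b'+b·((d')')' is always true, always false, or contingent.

d'·b'+b·((d')')'
= d'·b'+b·d'
= d'
This depends on d, so it is not a constant.

contingent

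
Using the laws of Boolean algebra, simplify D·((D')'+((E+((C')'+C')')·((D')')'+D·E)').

D·((D')'+((E+((C')'+C')')·((D')')'+D·E)')
= D·(D+((E+((C')'+C')')·((D')')'+D·E)')   (double negation)
= D·(D+((E+C'·C)·((D')')'+D·E)')   (De Morgan)
= D·(D+((E+C'·C)·D'+D·E)')   (double negation)
= D·(D+(E·D'+D·E)')   (complement / identity)
= D·(D+E')   (distribution)
= D   (absorption)

D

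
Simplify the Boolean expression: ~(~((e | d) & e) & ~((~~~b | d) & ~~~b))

e | ~b

~(~((e | d) & e) & ~((~~~b | d) & ~~~b))
= (e | d) & e | (~~~b | d) & ~~~b   (De Morgan)
= (e | d) & e | ~~~b   (absorption)
= e | ~~~b   (absorption)
= e | ~b   (double negation)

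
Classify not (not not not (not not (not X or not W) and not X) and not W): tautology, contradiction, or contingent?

not (not not not (not not (not X or not W) and not X) and not W)
= not (not not not (not (X and W) and not X) and not W)
= not (not not (X and W or X) and not W)
= not (not not X and not W)
= not X or W
This depends on W, X, so it is not a constant.

contingent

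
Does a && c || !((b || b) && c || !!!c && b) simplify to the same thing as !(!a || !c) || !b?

Yes

E1: a && c || !((b || b) && c || !!!c && b)
    = a && c || !((b || b) && c || !c && b)   [double negation]
    = a && c || !(b && c || !c && b)   [idempotence]
    = a && c || !b   [distribution]
E2: !(!a || !c) || !b
    = a && c || !b   [De Morgan]
Both reduce to a && c || !b, so they are equivalent.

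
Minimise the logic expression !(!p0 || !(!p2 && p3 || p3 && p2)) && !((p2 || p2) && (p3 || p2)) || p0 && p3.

p0 && p3

!(!p0 || !(!p2 && p3 || p3 && p2)) && !((p2 || p2) && (p3 || p2)) || p0 && p3
= !(!p0 || !p3) && !((p2 || p2) && (p3 || p2)) || p0 && p3   — distribution
= p0 && p3 && !((p2 || p2) && (p3 || p2)) || p0 && p3   — De Morgan
= p0 && p3 && !(p2 && p3 || p2) || p0 && p3   — distribution
= p0 && p3 && !p2 || p0 && p3   — absorption
= p0 && p3   — absorption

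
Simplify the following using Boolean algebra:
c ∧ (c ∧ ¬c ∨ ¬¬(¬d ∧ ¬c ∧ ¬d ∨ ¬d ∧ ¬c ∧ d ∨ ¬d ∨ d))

c ∧ (c ∧ ¬c ∨ ¬¬(¬d ∧ ¬c ∧ ¬d ∨ ¬d ∧ ¬c ∧ d ∨ ¬d ∨ d))
= c ∧ (c ∧ ¬c ∨ ¬¬(¬d ∧ ¬c ∨ ¬d ∨ d))   (distribution)
= c ∧ ¬¬(¬d ∧ ¬c ∨ ¬d ∨ d)   (complement / identity)
= c ∧ ¬¬(¬d ∨ d)   (absorption)
= c ∧ (¬d ∨ d)   (double negation)
= c   (complement / identity)

c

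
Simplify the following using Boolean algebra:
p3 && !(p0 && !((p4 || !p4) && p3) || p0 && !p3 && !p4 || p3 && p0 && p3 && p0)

p3 && !(p0 && !((p4 || !p4) && p3) || p0 && !p3 && !p4 || p3 && p0 && p3 && p0)
= p3 && !(p0 && !p3 || p0 && !p3 && !p4 || p3 && p0 && p3 && p0)   — complement / identity
= p3 && !(p0 && !p3 || p0 && !p3 && !p4 || p3 && p0)   — idempotence
= p3 && !(p0 && !p3 || p3 && p0)   — absorption
= p3 && !p0   — distribution

p3 && !p0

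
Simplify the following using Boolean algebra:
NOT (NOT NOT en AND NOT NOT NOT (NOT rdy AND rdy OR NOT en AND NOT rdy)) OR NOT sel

NOT en OR NOT sel

NOT (NOT NOT en AND NOT NOT NOT (NOT rdy AND rdy OR NOT en AND NOT rdy)) OR NOT sel
= NOT en OR NOT NOT (NOT rdy AND rdy OR NOT en AND NOT rdy) OR NOT sel   — De Morgan
= NOT en OR NOT rdy AND rdy OR NOT en AND NOT rdy OR NOT sel   — double negation
= NOT en OR NOT en AND NOT rdy OR NOT sel   — complement / identity
= NOT en OR NOT sel   — absorption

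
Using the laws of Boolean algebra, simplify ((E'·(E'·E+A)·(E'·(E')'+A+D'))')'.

E'·A

((E'·(E'·E+A)·(E'·(E')'+A+D'))')'
= ((E'·(E'·E+A)·(E'·E+A+D'))')'   (double negation)
= ((E'·(E'·E+A))')'   (absorption)
= E'·(E'·E+A)   (double negation)
= E'·A   (complement / identity)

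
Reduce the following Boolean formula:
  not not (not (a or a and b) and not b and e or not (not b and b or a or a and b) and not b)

not not (not (a or a and b) and not b and e or not (not b and b or a or a and b) and not b)
= not (a or a and b) and not b and e or not (not b and b or a or a and b) and not b   — double negation
= not (a or a and b) and not b and e or not (a or a and b) and not b   — complement / identity
= not (a or a and b) and not b   — absorption
= not a and not b   — absorption

not a and not b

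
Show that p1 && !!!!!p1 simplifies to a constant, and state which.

false

p1 && !!!!!p1
= p1 && !!!p1   — double negation
= p1 && !p1   — double negation
= false   — complement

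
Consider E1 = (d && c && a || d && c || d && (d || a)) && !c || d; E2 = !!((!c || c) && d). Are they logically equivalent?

Yes

E1: (d && c && a || d && c || d && (d || a)) && !c || d
    = (d && c || d && (d || a)) && !c || d
    = (d && c || d) && !c || d
    = d && !c || d
    = d
E2: !!((!c || c) && d)
    = (!c || c) && d
    = d
Both reduce to d, so they are equivalent.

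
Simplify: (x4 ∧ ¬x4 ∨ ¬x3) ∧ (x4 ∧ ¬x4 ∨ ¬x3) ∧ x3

False

(x4 ∧ ¬x4 ∨ ¬x3) ∧ (x4 ∧ ¬x4 ∨ ¬x3) ∧ x3
= (x4 ∧ ¬x4 ∨ ¬x3) ∧ x3   [idempotence]
= ¬x3 ∧ x3   [complement / identity]
= False   [complement]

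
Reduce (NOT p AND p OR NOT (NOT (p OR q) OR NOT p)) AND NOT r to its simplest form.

(NOT p AND p OR NOT (NOT (p OR q) OR NOT p)) AND NOT r
= NOT (NOT (p OR q) OR NOT p) AND NOT r   (complement / identity)
= (p OR q) AND p AND NOT r   (De Morgan)
= p AND NOT r   (absorption)

p AND NOT r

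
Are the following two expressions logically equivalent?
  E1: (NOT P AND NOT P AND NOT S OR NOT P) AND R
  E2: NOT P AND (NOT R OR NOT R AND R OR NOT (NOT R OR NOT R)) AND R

E1: (NOT P AND NOT P AND NOT S OR NOT P) AND R
    = (NOT P AND NOT S OR NOT P) AND R
    = NOT P AND R
E2: NOT P AND (NOT R OR NOT R AND R OR NOT (NOT R OR NOT R)) AND R
    = NOT P AND (NOT R OR NOT R AND R OR R AND R) AND R
    = NOT P AND (NOT R OR R) AND R
    = NOT P AND R
Both reduce to NOT P AND R, so they are equivalent.

Yes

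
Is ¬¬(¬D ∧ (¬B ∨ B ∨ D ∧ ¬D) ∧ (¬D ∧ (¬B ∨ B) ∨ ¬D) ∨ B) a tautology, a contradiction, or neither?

neither

¬¬(¬D ∧ (¬B ∨ B ∨ D ∧ ¬D) ∧ (¬D ∧ (¬B ∨ B) ∨ ¬D) ∨ B)
= ¬¬(¬D ∧ (¬B ∨ B) ∧ (¬D ∧ (¬B ∨ B) ∨ ¬D) ∨ B)   — complement / identity
= ¬D ∧ (¬B ∨ B) ∧ (¬D ∧ (¬B ∨ B) ∨ ¬D) ∨ B   — double negation
= ¬D ∧ (¬B ∨ B) ∨ B   — absorption
= ¬D ∨ B   — complement / identity
This depends on B, D, so it is not a constant.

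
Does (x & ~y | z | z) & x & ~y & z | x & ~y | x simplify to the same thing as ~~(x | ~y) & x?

Yes

E1: (x & ~y | z | z) & x & ~y & z | x & ~y | x
    = (x & ~y | z) & x & ~y & z | x & ~y | x   — idempotence
    = x & ~y & z | x & ~y | x   — absorption
    = x & ~y | x   — absorption
    = x   — absorption
E2: ~~(x | ~y) & x
    = (x | ~y) & x   — double negation
    = x   — absorption
Both reduce to x, so they are equivalent.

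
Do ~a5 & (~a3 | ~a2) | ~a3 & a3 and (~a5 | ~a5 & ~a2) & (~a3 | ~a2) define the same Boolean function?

E1: ~a5 & (~a3 | ~a2) | ~a3 & a3
    = ~a5 & (~a3 | ~a2)   — complement / identity
E2: (~a5 | ~a5 & ~a2) & (~a3 | ~a2)
    = ~a5 & (~a3 | ~a2)   — absorption
Both reduce to ~a5 & (~a3 | ~a2), so they are equivalent.

Yes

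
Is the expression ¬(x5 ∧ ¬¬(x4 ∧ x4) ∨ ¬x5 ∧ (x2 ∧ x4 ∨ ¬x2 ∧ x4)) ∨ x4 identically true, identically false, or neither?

identically true

¬(x5 ∧ ¬¬(x4 ∧ x4) ∨ ¬x5 ∧ (x2 ∧ x4 ∨ ¬x2 ∧ x4)) ∨ x4
= ¬(x5 ∧ x4 ∧ x4 ∨ ¬x5 ∧ (x2 ∧ x4 ∨ ¬x2 ∧ x4)) ∨ x4   (double negation)
= ¬(x5 ∧ x4 ∧ x4 ∨ ¬x5 ∧ x4) ∨ x4   (distribution)
= ¬(x5 ∧ x4 ∨ ¬x5 ∧ x4) ∨ x4   (idempotence)
= ¬x4 ∨ x4   (distribution)
= True   (complement)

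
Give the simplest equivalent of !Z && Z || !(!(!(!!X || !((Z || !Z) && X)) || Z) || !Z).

Z

!Z && Z || !(!(!(!!X || !((Z || !Z) && X)) || Z) || !Z)
= !Z && Z || !(!(!(!!X || !X) || Z) || !Z)   (complement / identity)
= !Z && Z || (!(!!X || !X) || Z) && Z   (De Morgan)
= !Z && Z || (!X && X || Z) && Z   (De Morgan)
= !Z && Z || Z && Z   (complement / identity)
= Z   (distribution)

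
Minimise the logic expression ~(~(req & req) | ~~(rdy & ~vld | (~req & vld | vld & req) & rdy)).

req & ~rdy

~(~(req & req) | ~~(rdy & ~vld | (~req & vld | vld & req) & rdy))
= req & req & ~(rdy & ~vld | (~req & vld | vld & req) & rdy)   (De Morgan)
= req & req & ~(rdy & ~vld | vld & rdy)   (distribution)
= req & ~(rdy & ~vld | vld & rdy)   (idempotence)
= req & ~rdy   (distribution)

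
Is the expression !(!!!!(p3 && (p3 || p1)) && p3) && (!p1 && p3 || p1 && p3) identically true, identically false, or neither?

identically false

!(!!!!(p3 && (p3 || p1)) && p3) && (!p1 && p3 || p1 && p3)
= !(!!!!(p3 && (p3 || p1)) && p3) && p3   [distribution]
= !(!!(p3 && (p3 || p1)) && p3) && p3   [double negation]
= !(p3 && (p3 || p1) && p3) && p3   [double negation]
= !(p3 && p3) && p3   [absorption]
= !p3 && p3   [idempotence]
= false   [complement]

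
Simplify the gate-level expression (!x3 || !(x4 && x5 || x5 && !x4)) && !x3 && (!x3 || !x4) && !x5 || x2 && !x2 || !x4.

!x3 && !x5 || !x4

(!x3 || !(x4 && x5 || x5 && !x4)) && !x3 && (!x3 || !x4) && !x5 || x2 && !x2 || !x4
= (!x3 || !x5) && !x3 && (!x3 || !x4) && !x5 || x2 && !x2 || !x4   — distribution
= (!x3 || !x5) && !x3 && (!x3 || !x4) && !x5 || !x4   — complement / identity
= (!x3 || !x5) && !x3 && !x5 || !x4   — absorption
= !x3 && !x5 || !x4   — absorption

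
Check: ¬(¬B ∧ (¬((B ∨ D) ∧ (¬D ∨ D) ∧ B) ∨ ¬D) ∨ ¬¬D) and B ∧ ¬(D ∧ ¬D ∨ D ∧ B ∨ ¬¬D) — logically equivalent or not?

Yes

E1: ¬(¬B ∧ (¬((B ∨ D) ∧ (¬D ∨ D) ∧ B) ∨ ¬D) ∨ ¬¬D)
    = ¬(¬B ∧ (¬((B ∨ D) ∧ B) ∨ ¬D) ∨ ¬¬D)   (complement / identity)
    = ¬(¬B ∧ (¬B ∨ ¬D) ∨ ¬¬D)   (absorption)
    = ¬(¬B ∨ ¬¬D)   (absorption)
    = B ∧ ¬D   (De Morgan)
E2: B ∧ ¬(D ∧ ¬D ∨ D ∧ B ∨ ¬¬D)
    = B ∧ ¬(D ∧ ¬D ∨ D ∧ B ∨ D)   (double negation)
    = B ∧ ¬(D ∧ B ∨ D)   (complement / identity)
    = B ∧ ¬D   (absorption)
Both reduce to B ∧ ¬D, so they are equivalent.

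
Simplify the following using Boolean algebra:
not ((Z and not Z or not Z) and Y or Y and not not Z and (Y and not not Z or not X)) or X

not Y or X

not ((Z and not Z or not Z) and Y or Y and not not Z and (Y and not not Z or not X)) or X
= not ((Z and not Z or not Z) and Y or Y and not not Z) or X   — absorption
= not ((Z and not Z or not Z) and Y or Y and Z) or X   — double negation
= not (not Z and Y or Y and Z) or X   — complement / identity
= not Y or X   — distribution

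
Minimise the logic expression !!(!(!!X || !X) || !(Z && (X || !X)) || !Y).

!!(!(!!X || !X) || !(Z && (X || !X)) || !Y)
= !!(!X && X || !(Z && (X || !X)) || !Y)   (De Morgan)
= !!(!X && X || !Z || !Y)   (complement / identity)
= !X && X || !Z || !Y   (double negation)
= !Z || !Y   (complement / identity)

!Z || !Y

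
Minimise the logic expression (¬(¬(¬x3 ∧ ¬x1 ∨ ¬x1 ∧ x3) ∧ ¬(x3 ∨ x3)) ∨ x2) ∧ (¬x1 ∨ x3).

(¬(¬(¬x3 ∧ ¬x1 ∨ ¬x1 ∧ x3) ∧ ¬(x3 ∨ x3)) ∨ x2) ∧ (¬x1 ∨ x3)
= (¬(¬(¬x3 ∧ ¬x1 ∨ ¬x1 ∧ x3) ∧ ¬x3) ∨ x2) ∧ (¬x1 ∨ x3)   — idempotence
= (¬x3 ∧ ¬x1 ∨ ¬x1 ∧ x3 ∨ x3 ∨ x2) ∧ (¬x1 ∨ x3)   — De Morgan
= (¬x1 ∨ x3 ∨ x2) ∧ (¬x1 ∨ x3)   — distribution
= ¬x1 ∨ x3   — absorption

¬x1 ∨ x3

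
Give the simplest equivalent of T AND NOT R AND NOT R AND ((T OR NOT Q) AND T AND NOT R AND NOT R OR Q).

T AND NOT R

T AND NOT R AND NOT R AND ((T OR NOT Q) AND T AND NOT R AND NOT R OR Q)
= T AND NOT R AND NOT R AND (T AND NOT R AND NOT R OR Q)   — absorption
= T AND NOT R AND NOT R   — absorption
= T AND NOT R   — idempotence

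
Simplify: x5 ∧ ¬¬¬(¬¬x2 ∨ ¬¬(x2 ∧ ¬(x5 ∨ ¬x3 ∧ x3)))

x5 ∧ ¬x2

x5 ∧ ¬¬¬(¬¬x2 ∨ ¬¬(x2 ∧ ¬(x5 ∨ ¬x3 ∧ x3)))
= x5 ∧ ¬¬(¬x2 ∧ ¬(x2 ∧ ¬(x5 ∨ ¬x3 ∧ x3)))   (De Morgan)
= x5 ∧ ¬¬(¬x2 ∧ ¬(x2 ∧ ¬x5))   (complement / identity)
= x5 ∧ ¬(x2 ∨ x2 ∧ ¬x5)   (De Morgan)
= x5 ∧ ¬x2   (absorption)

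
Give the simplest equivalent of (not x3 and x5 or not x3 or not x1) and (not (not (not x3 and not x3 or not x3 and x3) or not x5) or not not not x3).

not x3

(not x3 and x5 or not x3 or not x1) and (not (not (not x3 and not x3 or not x3 and x3) or not x5) or not not not x3)
= (not x3 and x5 or not x3 or not x1) and (not (not not x3 or not x5) or not not not x3)   — distribution
= (not x3 and x5 or not x3 or not x1) and (not (not not x3 or not x5) or not x3)   — double negation
= (not x3 and x5 or not x3 or not x1) and (not x3 and x5 or not x3)   — De Morgan
= not x3 and x5 or not x3   — absorption
= not x3   — absorption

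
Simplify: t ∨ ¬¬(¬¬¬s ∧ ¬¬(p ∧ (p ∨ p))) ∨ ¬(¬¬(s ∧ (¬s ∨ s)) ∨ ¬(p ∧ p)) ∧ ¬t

t ∨ ¬¬(¬¬¬s ∧ ¬¬(p ∧ (p ∨ p))) ∨ ¬(¬¬(s ∧ (¬s ∨ s)) ∨ ¬(p ∧ p)) ∧ ¬t
= t ∨ ¬(¬¬s ∨ ¬(p ∧ (p ∨ p))) ∨ ¬(¬¬(s ∧ (¬s ∨ s)) ∨ ¬(p ∧ p)) ∧ ¬t   — De Morgan
= t ∨ ¬(¬¬s ∨ ¬(p ∧ (p ∨ p))) ∨ ¬(¬¬s ∨ ¬(p ∧ p)) ∧ ¬t   — complement / identity
= t ∨ ¬(¬¬s ∨ ¬(p ∧ p)) ∨ ¬(¬¬s ∨ ¬(p ∧ p)) ∧ ¬t   — idempotence
= t ∨ ¬(¬¬s ∨ ¬(p ∧ p))   — absorption
= t ∨ ¬(¬¬s ∨ ¬p)   — idempotence
= t ∨ ¬s ∧ p   — De Morgan

t ∨ ¬s ∧ p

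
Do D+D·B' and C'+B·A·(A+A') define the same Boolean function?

E1: D+D·B'
    = D   [absorption]
E2: C'+B·A·(A+A')
    = C'+B·A   [complement / identity]
These differ: at A=0, B=0, C=0, D=0, E1 = 0 but E2 = 1.

No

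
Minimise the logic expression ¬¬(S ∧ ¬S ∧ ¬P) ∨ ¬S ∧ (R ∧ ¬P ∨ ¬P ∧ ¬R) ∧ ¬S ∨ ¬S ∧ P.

¬S

¬¬(S ∧ ¬S ∧ ¬P) ∨ ¬S ∧ (R ∧ ¬P ∨ ¬P ∧ ¬R) ∧ ¬S ∨ ¬S ∧ P
= ¬¬(S ∧ ¬S ∧ ¬P) ∨ ¬S ∧ ¬P ∧ ¬S ∨ ¬S ∧ P   — distribution
= S ∧ ¬S ∧ ¬P ∨ ¬S ∧ ¬P ∧ ¬S ∨ ¬S ∧ P   — double negation
= ¬S ∧ ¬P ∨ ¬S ∧ P   — distribution
= ¬S   — distribution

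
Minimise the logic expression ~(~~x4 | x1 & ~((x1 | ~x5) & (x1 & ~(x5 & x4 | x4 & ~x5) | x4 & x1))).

~(~~x4 | x1 & ~((x1 | ~x5) & (x1 & ~(x5 & x4 | x4 & ~x5) | x4 & x1)))
= ~(~~x4 | x1 & ~((x1 | ~x5) & (x1 & ~x4 | x4 & x1)))   (distribution)
= ~(~~x4 | x1 & ~((x1 | ~x5) & x1))   (distribution)
= ~(~~x4 | x1 & ~x1)   (absorption)
= ~~~x4   (complement / identity)
= ~x4   (double negation)

~x4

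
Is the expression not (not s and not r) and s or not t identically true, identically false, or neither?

not (not s and not r) and s or not t
= (s or r) and s or not t   [De Morgan]
= s or not t   [absorption]
This depends on s, t, so it is not a constant.

neither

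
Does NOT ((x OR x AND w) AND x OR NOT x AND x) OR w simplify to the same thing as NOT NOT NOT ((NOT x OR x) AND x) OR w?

Yes

E1: NOT ((x OR x AND w) AND x OR NOT x AND x) OR w
    = NOT (x AND x OR NOT x AND x) OR w   — absorption
    = NOT x OR w   — distribution
E2: NOT NOT NOT ((NOT x OR x) AND x) OR w
    = NOT NOT NOT x OR w   — complement / identity
    = NOT x OR w   — double negation
Both reduce to NOT x OR w, so they are equivalent.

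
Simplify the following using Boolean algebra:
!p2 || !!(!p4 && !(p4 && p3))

!p2 || !p4

!p2 || !!(!p4 && !(p4 && p3))
= !p2 || !(p4 || p4 && p3)   [De Morgan]
= !p2 || !p4   [absorption]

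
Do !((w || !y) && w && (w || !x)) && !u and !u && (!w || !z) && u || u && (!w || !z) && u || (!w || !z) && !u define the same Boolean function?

E1: !((w || !y) && w && (w || !x)) && !u
    = !((w || !y) && w) && !u   — absorption
    = !w && !u   — absorption
E2: !u && (!w || !z) && u || u && (!w || !z) && u || (!w || !z) && !u
    = (!w || !z) && u || (!w || !z) && !u   — distribution
    = !w || !z   — distribution
These differ: at u=1, w=0, x=1, y=1, z=0, E1 = 0 but E2 = 1.

No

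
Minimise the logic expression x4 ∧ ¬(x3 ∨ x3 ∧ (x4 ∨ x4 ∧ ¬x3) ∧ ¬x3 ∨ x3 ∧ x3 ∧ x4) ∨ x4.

x4 ∧ ¬(x3 ∨ x3 ∧ (x4 ∨ x4 ∧ ¬x3) ∧ ¬x3 ∨ x3 ∧ x3 ∧ x4) ∨ x4
= x4 ∧ ¬(x3 ∨ x3 ∧ x4 ∧ ¬x3 ∨ x3 ∧ x3 ∧ x4) ∨ x4   (absorption)
= x4 ∧ ¬(x3 ∨ x3 ∧ x4) ∨ x4   (distribution)
= x4 ∧ ¬x3 ∨ x4   (absorption)
= x4   (absorption)

x4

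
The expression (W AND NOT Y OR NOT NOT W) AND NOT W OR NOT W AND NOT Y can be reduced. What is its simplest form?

(W AND NOT Y OR NOT NOT W) AND NOT W OR NOT W AND NOT Y
= (W AND NOT Y OR W) AND NOT W OR NOT W AND NOT Y   (double negation)
= W AND NOT W OR NOT W AND NOT Y   (absorption)
= NOT W AND NOT Y   (complement / identity)

NOT W AND NOT Y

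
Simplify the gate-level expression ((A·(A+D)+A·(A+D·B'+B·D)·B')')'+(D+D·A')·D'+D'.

((A·(A+D)+A·(A+D·B'+B·D)·B')')'+(D+D·A')·D'+D'
= ((A·(A+D)+A·(A+D)·B')')'+(D+D·A')·D'+D'   — distribution
= ((A·(A+D))')'+(D+D·A')·D'+D'   — absorption
= (A')'+(D+D·A')·D'+D'   — absorption
= (A')'+D·D'+D'   — absorption
= (A')'+D'   — complement / identity
= A+D'   — double negation

A+D'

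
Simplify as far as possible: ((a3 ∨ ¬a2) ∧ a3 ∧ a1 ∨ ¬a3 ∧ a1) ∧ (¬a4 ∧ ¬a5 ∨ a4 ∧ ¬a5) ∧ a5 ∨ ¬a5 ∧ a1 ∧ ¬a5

((a3 ∨ ¬a2) ∧ a3 ∧ a1 ∨ ¬a3 ∧ a1) ∧ (¬a4 ∧ ¬a5 ∨ a4 ∧ ¬a5) ∧ a5 ∨ ¬a5 ∧ a1 ∧ ¬a5
= (a3 ∧ a1 ∨ ¬a3 ∧ a1) ∧ (¬a4 ∧ ¬a5 ∨ a4 ∧ ¬a5) ∧ a5 ∨ ¬a5 ∧ a1 ∧ ¬a5   — absorption
= (a3 ∧ a1 ∨ ¬a3 ∧ a1) ∧ ¬a5 ∧ a5 ∨ ¬a5 ∧ a1 ∧ ¬a5   — distribution
= a1 ∧ ¬a5 ∧ a5 ∨ ¬a5 ∧ a1 ∧ ¬a5   — distribution
= a1 ∧ ¬a5   — distribution

a1 ∧ ¬a5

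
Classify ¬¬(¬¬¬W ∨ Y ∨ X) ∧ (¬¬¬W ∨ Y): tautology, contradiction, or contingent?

¬¬(¬¬¬W ∨ Y ∨ X) ∧ (¬¬¬W ∨ Y)
= (¬¬¬W ∨ Y ∨ X) ∧ (¬¬¬W ∨ Y)   [double negation]
= ¬¬¬W ∨ Y   [absorption]
= ¬W ∨ Y   [double negation]
This depends on W, Y, so it is not a constant.

contingent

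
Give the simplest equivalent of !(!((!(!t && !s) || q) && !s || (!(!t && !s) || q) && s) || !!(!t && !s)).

t || s

!(!((!(!t && !s) || q) && !s || (!(!t && !s) || q) && s) || !!(!t && !s))
= !(!(!(!t && !s) || q) || !!(!t && !s))   [distribution]
= (!(!t && !s) || q) && !(!t && !s)   [De Morgan]
= !(!t && !s)   [absorption]
= t || s   [De Morgan]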